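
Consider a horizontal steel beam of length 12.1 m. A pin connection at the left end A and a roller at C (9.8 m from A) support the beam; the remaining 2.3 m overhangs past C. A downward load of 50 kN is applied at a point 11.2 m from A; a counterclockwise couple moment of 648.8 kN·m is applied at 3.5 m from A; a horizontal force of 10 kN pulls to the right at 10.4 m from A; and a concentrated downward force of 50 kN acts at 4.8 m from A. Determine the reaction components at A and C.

Moments about A: C_y·9.8 − 50·11.2 + 648.8 − 50·4.8 = 0 → C_y = 151.2/9.8 = 15.4286 ≈ 15.43 kN.
ΣF_y = 0: A_y + 15.4286 − 50 − 50 = 0 → A_y = 84.57 kN.
ΣF_x = 0: A_x + 10 = 0 → A_x = -10.00 kN.

A_x = -10.00 kN, A_y = 84.57 kN, C_y = 15.43 kN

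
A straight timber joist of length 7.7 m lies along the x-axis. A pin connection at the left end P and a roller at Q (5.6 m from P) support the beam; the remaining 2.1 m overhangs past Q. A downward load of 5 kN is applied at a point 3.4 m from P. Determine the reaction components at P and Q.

ΣM about P: Q_y·5.6 − 5·3.4 = 0 → Q_y = 17/5.6 = 3.03571 ≈ 3.036 kN.
ΣF_y = 0: P_y + 3.03571 − 5 = 0 → P_y = 1.964 kN.
ΣF_x = 0: no horizontal applied forces, so P_x = 0.

P_x = 0, P_y = 1.964 kN, Q_y = 3.036 kN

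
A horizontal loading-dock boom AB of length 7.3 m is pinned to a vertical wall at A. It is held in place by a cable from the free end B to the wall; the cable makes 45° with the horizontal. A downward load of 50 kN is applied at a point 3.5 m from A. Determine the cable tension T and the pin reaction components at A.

ΣM about A: T·sin45°·7.3 − 50·3.5 = 0 → T = 175/(7.3·0.707107) = 33.9024 ≈ 33.90 kN.
ΣF_x = 0: A_x − T·cos45° = 0 → A_x = 33.9024 × 0.707107 = 23.97 kN.
ΣF_y = 0: A_y + T·sin45° − 50 = 0 → A_y = 50 − 33.9024 × 0.707107 = 26.03 kN.

T = 33.90 kN, A_x = 23.97 kN, A_y = 26.03 kN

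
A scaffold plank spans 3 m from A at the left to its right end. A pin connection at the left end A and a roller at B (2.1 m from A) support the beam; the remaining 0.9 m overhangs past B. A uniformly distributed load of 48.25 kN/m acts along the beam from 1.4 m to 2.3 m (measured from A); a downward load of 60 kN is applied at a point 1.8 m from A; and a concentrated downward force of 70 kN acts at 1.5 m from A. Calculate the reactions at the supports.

A_x = 0, A_y = 33.74 kN, B_y = 139.7 kN

Resultant of the distributed load: 48.25 × 0.9 = 43.425 kN at 1.85 m from A.
Moments about A: B_y·2.1 − (48.25·0.9)·1.85 − 60·1.8 − 70·1.5 = 0 → B_y = 293.33625/2.1 = 139.684 ≈ 139.7 kN.
ΣF_y = 0: A_y + 139.684 − 48.25·0.9 − 60 − 70 = 0 → A_y = 33.74 kN.
ΣF_x = 0: no horizontal applied forces, so A_x = 0.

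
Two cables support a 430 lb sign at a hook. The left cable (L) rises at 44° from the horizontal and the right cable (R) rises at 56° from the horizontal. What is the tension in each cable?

ΣF_x = 0: −T_L·cos44° + T_R·cos56° = 0 → T_R = 1.28639·T_L.
ΣF_y = 0: T_L·sin44° + T_R·sin56° = 430.
Substitute: T_L·(0.694658 + 1.28639·0.829038) = 430 → T_L = 244.162 ≈ 244.2 lb.
Then T_R = 1.28639 × 244.162 = 314.1 lb.

T_L = 244.2 lb, T_R = 314.1 lb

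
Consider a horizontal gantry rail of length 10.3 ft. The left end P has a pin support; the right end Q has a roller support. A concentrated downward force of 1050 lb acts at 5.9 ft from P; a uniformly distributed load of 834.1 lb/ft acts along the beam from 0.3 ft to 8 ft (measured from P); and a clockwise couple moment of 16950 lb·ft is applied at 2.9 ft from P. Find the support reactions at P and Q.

P_x = 0, P_y = 2638 lb, Q_y = 4835 lb

Resultant of the distributed load: 834.1 × 7.7 = 6422.57 lb at 4.15 ft from P.
Taking moments about P: Q_y·10.3 − 1050·5.9 − (834.1·7.7)·4.15 − 16950 = 0 → Q_y = 49798.6655/10.3 = 4834.82 ≈ 4835 lb.
ΣF_y = 0: P_y + 4834.82 − 1050 − 834.1·7.7 = 0 → P_y = 2638 lb.
ΣF_x = 0: no horizontal applied forces, so P_x = 0.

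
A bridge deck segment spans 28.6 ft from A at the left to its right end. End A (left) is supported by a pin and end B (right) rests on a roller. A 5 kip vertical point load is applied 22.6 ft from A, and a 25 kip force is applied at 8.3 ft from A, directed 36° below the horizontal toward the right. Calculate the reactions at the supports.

A_x = -20.23 kip, A_y = 11.48 kip, B_y = 8.216 kip

Taking moments about A: B_y·28.6 − 5·22.6 − 25·sin36°·8.3 = 0 → B_y = 234.965/28.6 = 8.21556 ≈ 8.216 kip.
ΣF_y = 0: A_y + 8.21556 − 5 − 25·sin36° = 0 → A_y = 11.48 kip.
ΣF_x = 0: A_x + 25·cos36° = 0 → A_x = -20.23 kip.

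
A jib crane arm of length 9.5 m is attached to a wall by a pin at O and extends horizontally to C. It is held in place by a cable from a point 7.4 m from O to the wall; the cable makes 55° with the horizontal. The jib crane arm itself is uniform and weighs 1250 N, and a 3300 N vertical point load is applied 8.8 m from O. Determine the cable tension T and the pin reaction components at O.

ΣM about O: T·sin55°·7.4 − 1250·4.75 − 3300·8.8 = 0 → T = 34977.5/(7.4·0.819152) = 5770.22 ≈ 5770 N.
ΣF_x = 0: O_x − T·cos55° = 0 → O_x = 5770.22 × 0.573576 = 3310 N.
ΣF_y = 0: O_y + T·sin55° − 1250 − 3300 = 0 → O_y = 4550 − 5770.22 × 0.819152 = -176.7 N.

T = 5770 N, O_x = 3310 N, O_y = -176.7 N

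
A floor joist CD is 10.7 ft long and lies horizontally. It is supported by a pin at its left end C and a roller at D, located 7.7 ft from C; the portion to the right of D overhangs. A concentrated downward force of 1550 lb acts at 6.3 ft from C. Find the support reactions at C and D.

ΣM about C: D_y·7.7 − 1550·6.3 = 0 → D_y = 9765/7.7 = 1268.18 ≈ 1268 lb.
ΣF_y = 0: C_y + 1268.18 − 1550 = 0 → C_y = 281.8 lb.
ΣF_x = 0: no horizontal applied forces, so C_x = 0.

C_x = 0, C_y = 281.8 lb, D_y = 1268 lb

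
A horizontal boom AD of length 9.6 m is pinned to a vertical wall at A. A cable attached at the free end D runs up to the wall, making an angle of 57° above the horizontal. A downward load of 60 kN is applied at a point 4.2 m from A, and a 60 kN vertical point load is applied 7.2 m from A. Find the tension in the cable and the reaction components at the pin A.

T = 84.96 kN, A_x = 46.27 kN, A_y = 48.75 kN

ΣM about A: T·sin57°·9.6 − 60·4.2 − 60·7.2 = 0 → T = 684/(9.6·0.838671) = 84.9558 ≈ 84.96 kN.
ΣF_x = 0: A_x − T·cos57° = 0 → A_x = 84.9558 × 0.544639 = 46.27 kN.
ΣF_y = 0: A_y + T·sin57° − 60 − 60 = 0 → A_y = 120 − 84.9558 × 0.838671 = 48.75 kN.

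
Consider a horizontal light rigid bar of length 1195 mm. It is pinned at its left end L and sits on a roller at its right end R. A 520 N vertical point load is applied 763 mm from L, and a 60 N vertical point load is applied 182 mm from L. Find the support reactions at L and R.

Taking moments about L: R_y·1195 − 520·763 − 60·182 = 0 → R_y = 407680/1195 = 341.155 ≈ 341.2 N.
ΣF_y = 0: L_y + 341.155 − 520 − 60 = 0 → L_y = 238.8 N.
ΣF_x = 0: no horizontal applied forces, so L_x = 0.

L_x = 0, L_y = 238.8 N, R_y = 341.2 N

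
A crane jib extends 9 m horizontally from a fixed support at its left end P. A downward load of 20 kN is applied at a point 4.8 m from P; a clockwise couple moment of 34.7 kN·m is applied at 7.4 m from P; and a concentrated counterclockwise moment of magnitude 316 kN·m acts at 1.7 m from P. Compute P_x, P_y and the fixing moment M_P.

ΣF_x = 0: P_x = 0.
ΣF_y = 0: P_y − 20 = 0 → P_y = 20.00 kN.
ΣM about P: M_P − 20·4.8 − 34.7 + 316 = 0 → M_P = -185.3 kN·m.

P_x = 0, P_y = 20.00 kN, M_P = -185.3 kN·m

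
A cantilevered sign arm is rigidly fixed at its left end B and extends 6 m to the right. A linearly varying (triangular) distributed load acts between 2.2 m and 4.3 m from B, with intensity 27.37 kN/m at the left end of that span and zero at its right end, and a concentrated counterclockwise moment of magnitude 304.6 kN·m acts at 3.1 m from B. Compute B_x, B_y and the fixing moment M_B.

B_x = 0, B_y = 28.74 kN, M_B = -221.3 kN·m

Resultant of the triangular load: ½ × 27.37 × 2.1 = 28.7385 kN, acting at 2.9 m from B (one-third of the span from the peak).
ΣF_x = 0: B_x = 0.
ΣF_y = 0: B_y − ½·27.37·2.1 = 0 → B_y = 28.74 kN.
ΣM about B: M_B − (½·27.37·2.1)·2.9 + 304.6 = 0 → M_B = -221.3 kN·m.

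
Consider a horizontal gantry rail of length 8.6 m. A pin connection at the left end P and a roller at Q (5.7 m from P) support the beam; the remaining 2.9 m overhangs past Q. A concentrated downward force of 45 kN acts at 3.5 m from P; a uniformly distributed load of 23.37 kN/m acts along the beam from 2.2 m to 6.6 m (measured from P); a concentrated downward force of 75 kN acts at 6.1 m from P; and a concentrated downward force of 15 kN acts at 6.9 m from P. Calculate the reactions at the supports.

P_x = 0, P_y = 32.40 kN, Q_y = 205.4 kN

Resultant of the distributed load: 23.37 × 4.4 = 102.828 kN at 4.4 m from P.
Moments about P: Q_y·5.7 − 45·3.5 − (23.37·4.4)·4.4 − 75·6.1 − 15·6.9 = 0 → Q_y = 1170.9432/5.7 = 205.429 ≈ 205.4 kN.
ΣF_y = 0: P_y + 205.429 − 45 − 23.37·4.4 − 75 − 15 = 0 → P_y = 32.40 kN.
ΣF_x = 0: no horizontal applied forces, so P_x = 0.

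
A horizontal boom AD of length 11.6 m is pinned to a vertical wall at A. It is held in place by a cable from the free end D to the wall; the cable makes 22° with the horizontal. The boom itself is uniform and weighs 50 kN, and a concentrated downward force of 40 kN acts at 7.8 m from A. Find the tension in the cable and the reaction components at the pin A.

T = 138.5 kN, A_x = 128.4 kN, A_y = 38.10 kN

ΣM about A: T·sin22°·11.6 − 50·5.8 − 40·7.8 = 0 → T = 602/(11.6·0.374607) = 138.536 ≈ 138.5 kN.
ΣF_x = 0: A_x − T·cos22° = 0 → A_x = 138.536 × 0.927184 = 128.4 kN.
ΣF_y = 0: A_y + T·sin22° − 50 − 40 = 0 → A_y = 90 − 138.536 × 0.374607 = 38.10 kN.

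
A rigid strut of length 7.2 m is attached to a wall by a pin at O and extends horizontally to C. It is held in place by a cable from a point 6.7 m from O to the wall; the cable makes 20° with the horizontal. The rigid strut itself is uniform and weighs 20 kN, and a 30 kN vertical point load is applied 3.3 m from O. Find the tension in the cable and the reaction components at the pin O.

ΣM about O: T·sin20°·6.7 − 20·3.6 − 30·3.3 = 0 → T = 171/(6.7·0.34202) = 74.6225 ≈ 74.62 kN.
ΣF_x = 0: O_x − T·cos20° = 0 → O_x = 74.6225 × 0.939693 = 70.12 kN.
ΣF_y = 0: O_y + T·sin20° − 20 − 30 = 0 → O_y = 50 − 74.6225 × 0.34202 = 24.48 kN.

T = 74.62 kN, O_x = 70.12 kN, O_y = 24.48 kN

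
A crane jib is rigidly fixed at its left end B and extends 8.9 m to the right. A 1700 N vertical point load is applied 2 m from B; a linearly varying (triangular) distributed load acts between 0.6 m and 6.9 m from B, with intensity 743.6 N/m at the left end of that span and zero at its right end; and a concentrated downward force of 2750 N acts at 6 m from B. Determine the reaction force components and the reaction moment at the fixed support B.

Resultant of the triangular load: ½ × 743.6 × 6.3 = 2342.34 N, acting at 2.7 m from B (one-third of the span from the peak).
ΣF_x = 0: B_x = 0.
ΣF_y = 0: B_y − 1700 − ½·743.6·6.3 − 2750 = 0 → B_y = 6792 N.
ΣM about B: M_B − 1700·2 − (½·743.6·6.3)·2.7 − 2750·6 = 0 → M_B = 26220 N·m.

B_x = 0, B_y = 6792 N, M_B = 26220 N·m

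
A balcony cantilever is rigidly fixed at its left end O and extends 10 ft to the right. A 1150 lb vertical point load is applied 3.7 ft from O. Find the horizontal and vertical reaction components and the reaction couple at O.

ΣF_x = 0: O_x = 0.
ΣF_y = 0: O_y − 1150 = 0 → O_y = 1150 lb.
ΣM about O: M_O − 1150·3.7 = 0 → M_O = 4255 lb·ft.

O_x = 0, O_y = 1150 lb, M_O = 4255 lb·ft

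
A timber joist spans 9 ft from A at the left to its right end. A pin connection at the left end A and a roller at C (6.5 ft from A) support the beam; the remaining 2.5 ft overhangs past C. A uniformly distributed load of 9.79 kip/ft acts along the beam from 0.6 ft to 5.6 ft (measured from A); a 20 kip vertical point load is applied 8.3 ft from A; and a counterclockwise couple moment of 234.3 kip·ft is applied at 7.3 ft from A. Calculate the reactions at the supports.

Resultant of the distributed load: 9.79 × 5 = 48.95 kip at 3.1 ft from A.
Moments about A: C_y·6.5 − (9.79·5)·3.1 − 20·8.3 + 234.3 = 0 → C_y = 83.445/6.5 = 12.8377 ≈ 12.84 kip.
ΣF_y = 0: A_y + 12.8377 − 9.79·5 − 20 = 0 → A_y = 56.11 kip.
ΣF_x = 0: no horizontal applied forces, so A_x = 0.

A_x = 0, A_y = 56.11 kip, C_y = 12.84 kip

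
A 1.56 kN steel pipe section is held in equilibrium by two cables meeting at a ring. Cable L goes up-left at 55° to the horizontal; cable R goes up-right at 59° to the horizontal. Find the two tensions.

T_L = 0.8795 kN, T_R = 0.9795 kN

ΣF_x = 0: −T_L·cos55° + T_R·cos59° = 0 → T_R = 1.11366·T_L.
ΣF_y = 0: T_L·sin55° + T_R·sin59° = 1.56.
Substitute: T_L·(0.819152 + 1.11366·0.857167) = 1.56 → T_L = 0.879495 ≈ 0.8795 kN.
Then T_R = 1.11366 × 0.879495 = 0.9795 kN.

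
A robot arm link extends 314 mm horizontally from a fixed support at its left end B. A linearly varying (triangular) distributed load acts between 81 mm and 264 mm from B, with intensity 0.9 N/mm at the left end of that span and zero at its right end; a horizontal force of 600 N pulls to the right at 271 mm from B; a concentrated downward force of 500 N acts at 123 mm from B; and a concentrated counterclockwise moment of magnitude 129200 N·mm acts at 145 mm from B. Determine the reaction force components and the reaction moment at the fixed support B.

B_x = -600.0 N, B_y = 582.4 N, M_B = -56010 N·mm

Resultant of the triangular load: ½ × 0.9 × 183 = 82.35 N, acting at 142 mm from B (one-third of the span from the peak).
ΣF_x = 0: B_x + 600 = 0 → B_x = -600.0 N.
ΣF_y = 0: B_y − ½·0.9·183 − 500 = 0 → B_y = 582.4 N.
ΣM about B: M_B − (½·0.9·183)·142 − 500·123 + 129200 = 0 → M_B = -56010 N·mm.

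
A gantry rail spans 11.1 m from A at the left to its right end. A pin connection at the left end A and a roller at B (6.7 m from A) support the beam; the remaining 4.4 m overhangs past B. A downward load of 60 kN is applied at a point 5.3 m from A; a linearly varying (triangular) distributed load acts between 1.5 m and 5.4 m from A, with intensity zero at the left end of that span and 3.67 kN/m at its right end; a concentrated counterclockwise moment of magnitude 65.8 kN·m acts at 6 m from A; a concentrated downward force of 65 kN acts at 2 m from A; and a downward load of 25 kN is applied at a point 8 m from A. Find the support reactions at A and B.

A_x = 0, A_y = 65.88 kN, B_y = 91.27 kN

Resultant of the triangular load: ½ × 3.67 × 3.9 = 7.1565 kN, acting at 4.1 m from A (one-third of the span from the peak).
ΣM about A: B_y·6.7 − 60·5.3 − (½·3.67·3.9)·4.1 + 65.8 − 65·2 − 25·8 = 0 → B_y = 611.54165/6.7 = 91.2749 ≈ 91.27 kN.
ΣF_y = 0: A_y + 91.2749 − 60 − ½·3.67·3.9 − 65 − 25 = 0 → A_y = 65.88 kN.
ΣF_x = 0: no horizontal applied forces, so A_x = 0.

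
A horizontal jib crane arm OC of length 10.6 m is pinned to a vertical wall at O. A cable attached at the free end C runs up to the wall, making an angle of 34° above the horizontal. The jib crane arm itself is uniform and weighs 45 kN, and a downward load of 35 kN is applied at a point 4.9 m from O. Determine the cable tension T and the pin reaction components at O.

T = 69.17 kN, O_x = 57.34 kN, O_y = 41.32 kN

ΣM about O: T·sin34°·10.6 − 45·5.3 − 35·4.9 = 0 → T = 410/(10.6·0.559193) = 69.1698 ≈ 69.17 kN.
ΣF_x = 0: O_x − T·cos34° = 0 → O_x = 69.1698 × 0.829038 = 57.34 kN.
ΣF_y = 0: O_y + T·sin34° − 45 − 35 = 0 → O_y = 80 − 69.1698 × 0.559193 = 41.32 kN.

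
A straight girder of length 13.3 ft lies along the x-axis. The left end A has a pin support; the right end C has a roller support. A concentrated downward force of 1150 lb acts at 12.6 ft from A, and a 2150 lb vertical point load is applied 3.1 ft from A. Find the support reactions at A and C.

A_x = 0, A_y = 1709 lb, C_y = 1591 lb

Moments about A: C_y·13.3 − 1150·12.6 − 2150·3.1 = 0 → C_y = 21155/13.3 = 1590.6 ≈ 1591 lb.
ΣF_y = 0: A_y + 1590.6 − 1150 − 2150 = 0 → A_y = 1709 lb.
ΣF_x = 0: no horizontal applied forces, so A_x = 0.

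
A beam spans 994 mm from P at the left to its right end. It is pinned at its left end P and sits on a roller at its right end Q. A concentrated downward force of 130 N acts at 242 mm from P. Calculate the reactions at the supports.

ΣM about P: Q_y·994 − 130·242 = 0 → Q_y = 31460/994 = 31.6499 ≈ 31.65 N.
ΣF_y = 0: P_y + 31.6499 − 130 = 0 → P_y = 98.35 N.
ΣF_x = 0: no horizontal applied forces, so P_x = 0.

P_x = 0, P_y = 98.35 N, Q_y = 31.65 N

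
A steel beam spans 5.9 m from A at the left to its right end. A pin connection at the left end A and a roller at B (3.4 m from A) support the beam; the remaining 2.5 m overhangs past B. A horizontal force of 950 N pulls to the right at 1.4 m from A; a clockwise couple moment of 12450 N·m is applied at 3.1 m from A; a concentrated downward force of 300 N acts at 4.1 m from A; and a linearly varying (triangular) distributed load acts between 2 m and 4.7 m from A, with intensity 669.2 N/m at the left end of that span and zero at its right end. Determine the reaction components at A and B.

A_x = -950.0 N, A_y = -3591 N, B_y = 4794 N

Resultant of the triangular load: ½ × 669.2 × 2.7 = 903.42 N, acting at 2.9 m from A (one-third of the span from the peak).
Taking moments about A: B_y·3.4 − 12450 − 300·4.1 − (½·669.2·2.7)·2.9 = 0 → B_y = 16299.918/3.4 = 4794.09 ≈ 4794 N.
ΣF_y = 0: A_y + 4794.09 − 300 − ½·669.2·2.7 = 0 → A_y = -3591 N.
ΣF_x = 0: A_x + 950 = 0 → A_x = -950.0 N.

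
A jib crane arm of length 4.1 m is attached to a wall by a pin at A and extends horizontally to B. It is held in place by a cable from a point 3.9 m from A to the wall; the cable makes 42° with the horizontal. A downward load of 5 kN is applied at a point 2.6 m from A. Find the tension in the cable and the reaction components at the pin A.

ΣM about A: T·sin42°·3.9 − 5·2.6 = 0 → T = 13/(3.9·0.669131) = 4.98159 ≈ 4.982 kN.
ΣF_x = 0: A_x − T·cos42° = 0 → A_x = 4.98159 × 0.743145 = 3.702 kN.
ΣF_y = 0: A_y + T·sin42° − 5 = 0 → A_y = 5 − 4.98159 × 0.669131 = 1.667 kN.

T = 4.982 kN, A_x = 3.702 kN, A_y = 1.667 kN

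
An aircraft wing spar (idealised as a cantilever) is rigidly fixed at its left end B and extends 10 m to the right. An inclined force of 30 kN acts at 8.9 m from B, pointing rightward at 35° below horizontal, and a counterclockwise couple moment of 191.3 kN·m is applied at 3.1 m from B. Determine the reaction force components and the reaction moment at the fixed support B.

B_x = -24.57 kN, B_y = 17.21 kN, M_B = -38.16 kN·m

ΣF_x = 0: B_x + 30·cos35° = 0 → B_x = -24.57 kN.
ΣF_y = 0: B_y − 30·sin35° = 0 → B_y = 17.21 kN.
ΣM about B: M_B − 30·sin35°·8.9 + 191.3 = 0 → M_B = -38.16 kN·m.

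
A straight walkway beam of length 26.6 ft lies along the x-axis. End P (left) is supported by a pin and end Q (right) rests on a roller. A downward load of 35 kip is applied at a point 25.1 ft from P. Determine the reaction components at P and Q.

ΣM about P: Q_y·26.6 − 35·25.1 = 0 → Q_y = 878.5/26.6 = 33.0263 ≈ 33.03 kip.
ΣF_y = 0: P_y + 33.0263 − 35 = 0 → P_y = 1.974 kip.
ΣF_x = 0: no horizontal applied forces, so P_x = 0.

P_x = 0, P_y = 1.974 kip, Q_y = 33.03 kip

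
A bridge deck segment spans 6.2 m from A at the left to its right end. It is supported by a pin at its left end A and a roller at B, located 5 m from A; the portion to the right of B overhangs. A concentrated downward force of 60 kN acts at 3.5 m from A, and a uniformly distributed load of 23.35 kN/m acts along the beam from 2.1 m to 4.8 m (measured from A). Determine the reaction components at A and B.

Resultant of the distributed load: 23.35 × 2.7 = 63.045 kN at 3.45 m from A.
ΣM about A: B_y·5 − 60·3.5 − (23.35·2.7)·3.45 = 0 → B_y = 427.50525/5 = 85.501 ≈ 85.50 kN.
ΣF_y = 0: A_y + 85.501 − 60 − 23.35·2.7 = 0 → A_y = 37.54 kN.
ΣF_x = 0: no horizontal applied forces, so A_x = 0.

A_x = 0, A_y = 37.54 kN, B_y = 85.50 kN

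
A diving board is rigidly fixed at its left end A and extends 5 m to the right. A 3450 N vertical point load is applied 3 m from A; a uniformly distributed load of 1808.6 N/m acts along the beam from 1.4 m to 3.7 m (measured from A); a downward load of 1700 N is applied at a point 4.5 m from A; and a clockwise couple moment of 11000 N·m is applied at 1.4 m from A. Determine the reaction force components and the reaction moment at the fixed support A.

Resultant of the distributed load: 1808.6 × 2.3 = 4159.78 N at 2.55 m from A.
ΣF_x = 0: A_x = 0.
ΣF_y = 0: A_y − 3450 − 1808.6·2.3 − 1700 = 0 → A_y = 9310 N.
ΣM about A: M_A − 3450·3 − (1808.6·2.3)·2.55 − 1700·4.5 − 11000 = 0 → M_A = 39610 N·m.

A_x = 0, A_y = 9310 N, M_A = 39610 N·m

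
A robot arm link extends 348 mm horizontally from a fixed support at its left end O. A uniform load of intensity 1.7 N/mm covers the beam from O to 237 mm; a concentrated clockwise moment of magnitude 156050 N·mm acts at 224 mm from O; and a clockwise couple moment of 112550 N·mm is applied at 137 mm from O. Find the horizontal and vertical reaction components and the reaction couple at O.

Resultant of the distributed load: 1.7 × 237 = 402.9 N at 118.5 mm from O.
ΣF_x = 0: O_x = 0.
ΣF_y = 0: O_y − 1.7·237 = 0 → O_y = 402.9 N.
ΣM about O: M_O − (1.7·237)·118.5 − 156050 − 112550 = 0 → M_O = 316300 N·mm.

O_x = 0, O_y = 402.9 N, M_O = 316300 N·mm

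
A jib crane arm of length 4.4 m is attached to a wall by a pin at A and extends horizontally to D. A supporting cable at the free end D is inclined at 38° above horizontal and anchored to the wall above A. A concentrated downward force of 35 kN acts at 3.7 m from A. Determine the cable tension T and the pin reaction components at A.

T = 47.81 kN, A_x = 37.67 kN, A_y = 5.568 kN

ΣM about A: T·sin38°·4.4 − 35·3.7 = 0 → T = 129.5/(4.4·0.615661) = 47.8052 ≈ 47.81 kN.
ΣF_x = 0: A_x − T·cos38° = 0 → A_x = 47.8052 × 0.788011 = 37.67 kN.
ΣF_y = 0: A_y + T·sin38° − 35 = 0 → A_y = 35 − 47.8052 × 0.615661 = 5.568 kN.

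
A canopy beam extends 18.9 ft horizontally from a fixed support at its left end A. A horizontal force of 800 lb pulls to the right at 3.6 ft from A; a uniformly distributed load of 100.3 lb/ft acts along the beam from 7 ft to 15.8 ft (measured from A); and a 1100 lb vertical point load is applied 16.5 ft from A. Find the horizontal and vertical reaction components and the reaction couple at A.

Resultant of the distributed load: 100.3 × 8.8 = 882.64 lb at 11.4 ft from A.
ΣF_x = 0: A_x + 800 = 0 → A_x = -800.0 lb.
ΣF_y = 0: A_y − 100.3·8.8 − 1100 = 0 → A_y = 1983 lb.
ΣM about A: M_A − (100.3·8.8)·11.4 − 1100·16.5 = 0 → M_A = 28210 lb·ft.

A_x = -800.0 lb, A_y = 1983 lb, M_A = 28210 lb·ft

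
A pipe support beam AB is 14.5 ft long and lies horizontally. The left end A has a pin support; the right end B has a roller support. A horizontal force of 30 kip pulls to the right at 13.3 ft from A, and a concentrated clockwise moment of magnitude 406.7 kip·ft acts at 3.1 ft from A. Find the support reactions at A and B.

Taking moments about A: B_y·14.5 − 406.7 = 0 → B_y = 406.7/14.5 = 28.0483 ≈ 28.05 kip.
ΣF_y = 0: A_y + 28.0483  = 0 → A_y = -28.05 kip.
ΣF_x = 0: A_x + 30 = 0 → A_x = -30.00 kip.

A_x = -30.00 kip, A_y = -28.05 kip, B_y = 28.05 kip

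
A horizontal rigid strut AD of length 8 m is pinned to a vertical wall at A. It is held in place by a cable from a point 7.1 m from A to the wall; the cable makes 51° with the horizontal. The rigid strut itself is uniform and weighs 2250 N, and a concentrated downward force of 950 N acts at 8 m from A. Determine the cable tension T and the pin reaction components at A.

T = 3008 N, A_x = 1893 N, A_y = 862.0 N

ΣM about A: T·sin51°·7.1 − 2250·4 − 950·8 = 0 → T = 16600/(7.1·0.777146) = 3008.48 ≈ 3008 N.
ΣF_x = 0: A_x − T·cos51° = 0 → A_x = 3008.48 × 0.62932 = 1893 N.
ΣF_y = 0: A_y + T·sin51° − 2250 − 950 = 0 → A_y = 3200 − 3008.48 × 0.777146 = 862.0 N.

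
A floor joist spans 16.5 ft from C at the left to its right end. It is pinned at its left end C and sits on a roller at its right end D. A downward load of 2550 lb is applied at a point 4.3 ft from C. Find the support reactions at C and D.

Taking moments about C: D_y·16.5 − 2550·4.3 = 0 → D_y = 10965/16.5 = 664.545 ≈ 664.5 lb.
ΣF_y = 0: C_y + 664.545 − 2550 = 0 → C_y = 1885 lb.
ΣF_x = 0: no horizontal applied forces, so C_x = 0.

C_x = 0, C_y = 1885 lb, D_y = 664.5 lb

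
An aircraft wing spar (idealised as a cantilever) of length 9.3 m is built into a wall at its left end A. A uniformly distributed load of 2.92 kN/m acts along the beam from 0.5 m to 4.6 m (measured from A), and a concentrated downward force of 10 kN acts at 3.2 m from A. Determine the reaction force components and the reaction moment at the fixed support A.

A_x = 0, A_y = 21.97 kN, M_A = 62.53 kN·m

Resultant of the distributed load: 2.92 × 4.1 = 11.972 kN at 2.55 m from A.
ΣF_x = 0: A_x = 0.
ΣF_y = 0: A_y − 2.92·4.1 − 10 = 0 → A_y = 21.97 kN.
ΣM about A: M_A − (2.92·4.1)·2.55 − 10·3.2 = 0 → M_A = 62.53 kN·m.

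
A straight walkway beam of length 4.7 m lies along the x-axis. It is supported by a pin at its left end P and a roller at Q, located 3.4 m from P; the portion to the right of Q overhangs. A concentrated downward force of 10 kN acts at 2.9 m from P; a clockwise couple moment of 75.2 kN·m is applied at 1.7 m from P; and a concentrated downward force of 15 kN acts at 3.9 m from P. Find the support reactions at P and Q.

P_x = 0, P_y = -22.85 kN, Q_y = 47.85 kN

Taking moments about P: Q_y·3.4 − 10·2.9 − 75.2 − 15·3.9 = 0 → Q_y = 162.7/3.4 = 47.8529 ≈ 47.85 kN.
ΣF_y = 0: P_y + 47.8529 − 10 − 15 = 0 → P_y = -22.85 kN.
ΣF_x = 0: no horizontal applied forces, so P_x = 0.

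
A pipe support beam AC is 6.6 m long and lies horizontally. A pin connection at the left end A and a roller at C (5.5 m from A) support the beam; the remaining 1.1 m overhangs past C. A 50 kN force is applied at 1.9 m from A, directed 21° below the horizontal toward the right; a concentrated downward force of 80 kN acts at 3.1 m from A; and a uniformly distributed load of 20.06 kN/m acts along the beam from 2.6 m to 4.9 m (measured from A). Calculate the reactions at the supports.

A_x = -46.68 kN, A_y = 61.32 kN, C_y = 82.74 kN

Resultant of the distributed load: 20.06 × 2.3 = 46.138 kN at 3.75 m from A.
ΣM about A: C_y·5.5 − 50·sin21°·1.9 − 80·3.1 − (20.06·2.3)·3.75 = 0 → C_y = 455.062/5.5 = 82.7385 ≈ 82.74 kN.
ΣF_y = 0: A_y + 82.7385 − 50·sin21° − 80 − 20.06·2.3 = 0 → A_y = 61.32 kN.
ΣF_x = 0: A_x + 50·cos21° = 0 → A_x = -46.68 kN.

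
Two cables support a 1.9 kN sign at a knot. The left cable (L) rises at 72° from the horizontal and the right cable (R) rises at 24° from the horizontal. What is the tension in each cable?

ΣF_x = 0: −T_L·cos72° + T_R·cos24° = 0 → T_R = 0.338261·T_L.
ΣF_y = 0: T_L·sin72° + T_R·sin24° = 1.9.
Substitute: T_L·(0.951057 + 0.338261·0.406737) = 1.9 → T_L = 1.7453 ≈ 1.745 kN.
Then T_R = 0.338261 × 1.7453 = 0.5904 kN.

T_L = 1.745 kN, T_R = 0.5904 kN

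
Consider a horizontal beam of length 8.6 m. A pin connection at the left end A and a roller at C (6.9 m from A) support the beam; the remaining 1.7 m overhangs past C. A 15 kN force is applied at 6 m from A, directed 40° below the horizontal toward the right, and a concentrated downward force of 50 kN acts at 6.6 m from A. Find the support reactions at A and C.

Taking moments about A: C_y·6.9 − 15·sin40°·6 − 50·6.6 = 0 → C_y = 387.851/6.9 = 56.2103 ≈ 56.21 kN.
ΣF_y = 0: A_y + 56.2103 − 15·sin40° − 50 = 0 → A_y = 3.432 kN.
ΣF_x = 0: A_x + 15·cos40° = 0 → A_x = -11.49 kN.

A_x = -11.49 kN, A_y = 3.432 kN, C_y = 56.21 kN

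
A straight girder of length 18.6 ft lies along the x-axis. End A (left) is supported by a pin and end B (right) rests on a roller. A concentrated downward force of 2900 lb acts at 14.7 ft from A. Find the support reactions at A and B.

A_x = 0, A_y = 608.1 lb, B_y = 2292 lb

Taking moments about A: B_y·18.6 − 2900·14.7 = 0 → B_y = 42630/18.6 = 2291.94 ≈ 2292 lb.
ΣF_y = 0: A_y + 2291.94 − 2900 = 0 → A_y = 608.1 lb.
ΣF_x = 0: no horizontal applied forces, so A_x = 0.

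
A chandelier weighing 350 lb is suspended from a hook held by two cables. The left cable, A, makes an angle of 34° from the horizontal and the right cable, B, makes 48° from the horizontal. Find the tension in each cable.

ΣF_x = 0: −T_A·cos34° + T_B·cos48° = 0 → T_B = 1.23898·T_A.
ΣF_y = 0: T_A·sin34° + T_B·sin48° = 350.
Substitute: T_A·(0.559193 + 1.23898·0.743145) = 350 → T_A = 236.497 ≈ 236.5 lb.
Then T_B = 1.23898 × 236.497 = 293.0 lb.

T_A = 236.5 lb, T_B = 293.0 lb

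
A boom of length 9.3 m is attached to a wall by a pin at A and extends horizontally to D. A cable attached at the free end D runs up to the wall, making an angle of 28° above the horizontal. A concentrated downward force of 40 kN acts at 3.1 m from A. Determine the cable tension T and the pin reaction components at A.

ΣM about A: T·sin28°·9.3 − 40·3.1 = 0 → T = 124/(9.3·0.469472) = 28.4007 ≈ 28.40 kN.
ΣF_x = 0: A_x − T·cos28° = 0 → A_x = 28.4007 × 0.882948 = 25.08 kN.
ΣF_y = 0: A_y + T·sin28° − 40 = 0 → A_y = 40 − 28.4007 × 0.469472 = 26.67 kN.

T = 28.40 kN, A_x = 25.08 kN, A_y = 26.67 kN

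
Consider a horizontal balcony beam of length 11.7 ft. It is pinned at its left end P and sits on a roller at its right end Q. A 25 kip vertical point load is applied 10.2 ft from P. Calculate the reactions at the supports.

Moments about P: Q_y·11.7 − 25·10.2 = 0 → Q_y = 255/11.7 = 21.7949 ≈ 21.79 kip.
ΣF_y = 0: P_y + 21.7949 − 25 = 0 → P_y = 3.205 kip.
ΣF_x = 0: no horizontal applied forces, so P_x = 0.

P_x = 0, P_y = 3.205 kip, Q_y = 21.79 kip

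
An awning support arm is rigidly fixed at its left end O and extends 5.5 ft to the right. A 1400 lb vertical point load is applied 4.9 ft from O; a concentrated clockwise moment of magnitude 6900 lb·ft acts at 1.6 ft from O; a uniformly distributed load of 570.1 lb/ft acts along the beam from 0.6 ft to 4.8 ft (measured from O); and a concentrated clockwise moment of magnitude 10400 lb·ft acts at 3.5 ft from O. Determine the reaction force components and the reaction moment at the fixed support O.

O_x = 0, O_y = 3794 lb, M_O = 30620 lb·ft

Resultant of the distributed load: 570.1 × 4.2 = 2394.42 lb at 2.7 ft from O.
ΣF_x = 0: O_x = 0.
ΣF_y = 0: O_y − 1400 − 570.1·4.2 = 0 → O_y = 3794 lb.
ΣM about O: M_O − 1400·4.9 − 6900 − (570.1·4.2)·2.7 − 10400 = 0 → M_O = 30620 lb·ft.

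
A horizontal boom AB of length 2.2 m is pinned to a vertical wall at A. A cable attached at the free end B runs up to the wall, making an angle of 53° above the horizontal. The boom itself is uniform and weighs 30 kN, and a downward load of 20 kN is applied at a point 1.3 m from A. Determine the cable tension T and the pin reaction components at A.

ΣM about A: T·sin53°·2.2 − 30·1.1 − 20·1.3 = 0 → T = 59/(2.2·0.798636) = 33.58 kN.
ΣF_x = 0: A_x − T·cos53° = 0 → A_x = 33.58 × 0.601815 = 20.21 kN.
ΣF_y = 0: A_y + T·sin53° − 30 − 20 = 0 → A_y = 50 − 33.58 × 0.798636 = 23.18 kN.

T = 33.58 kN, A_x = 20.21 kN, A_y = 23.18 kN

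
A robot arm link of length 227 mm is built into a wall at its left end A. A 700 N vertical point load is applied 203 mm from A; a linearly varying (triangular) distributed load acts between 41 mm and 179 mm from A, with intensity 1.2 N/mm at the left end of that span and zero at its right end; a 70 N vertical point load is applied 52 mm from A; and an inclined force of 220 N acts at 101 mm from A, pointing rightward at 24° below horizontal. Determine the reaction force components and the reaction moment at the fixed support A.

A_x = -201.0 N, A_y = 942.3 N, M_A = 162000 N·mm

Resultant of the triangular load: ½ × 1.2 × 138 = 82.8 N, acting at 87 mm from A (one-third of the span from the peak).
ΣF_x = 0: A_x + 220·cos24° = 0 → A_x = -201.0 N.
ΣF_y = 0: A_y − 700 − ½·1.2·138 − 70 − 220·sin24° = 0 → A_y = 942.3 N.
ΣM about A: M_A − 700·203 − (½·1.2·138)·87 − 70·52 − 220·sin24°·101 = 0 → M_A = 162000 N·mm.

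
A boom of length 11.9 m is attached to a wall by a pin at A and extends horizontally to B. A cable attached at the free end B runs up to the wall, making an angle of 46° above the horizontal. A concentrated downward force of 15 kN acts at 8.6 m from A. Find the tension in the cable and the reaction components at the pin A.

ΣM about A: T·sin46°·11.9 − 15·8.6 = 0 → T = 129/(11.9·0.71934) = 15.0698 ≈ 15.07 kN.
ΣF_x = 0: A_x − T·cos46° = 0 → A_x = 15.0698 × 0.694658 = 10.47 kN.
ΣF_y = 0: A_y + T·sin46° − 15 = 0 → A_y = 15 − 15.0698 × 0.71934 = 4.160 kN.

T = 15.07 kN, A_x = 10.47 kN, A_y = 4.160 kN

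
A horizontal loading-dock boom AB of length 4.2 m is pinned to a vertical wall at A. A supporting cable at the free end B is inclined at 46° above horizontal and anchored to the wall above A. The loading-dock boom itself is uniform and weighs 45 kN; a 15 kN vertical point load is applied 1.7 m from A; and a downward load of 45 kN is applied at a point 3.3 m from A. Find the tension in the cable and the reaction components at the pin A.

ΣM about A: T·sin46°·4.2 − 45·2.1 − 15·1.7 − 45·3.3 = 0 → T = 268.5/(4.2·0.71934) = 88.8711 ≈ 88.87 kN.
ΣF_x = 0: A_x − T·cos46° = 0 → A_x = 88.8711 × 0.694658 = 61.74 kN.
ΣF_y = 0: A_y + T·sin46° − 45 − 15 − 45 = 0 → A_y = 105 − 88.8711 × 0.71934 = 41.07 kN.

T = 88.87 kN, A_x = 61.74 kN, A_y = 41.07 kN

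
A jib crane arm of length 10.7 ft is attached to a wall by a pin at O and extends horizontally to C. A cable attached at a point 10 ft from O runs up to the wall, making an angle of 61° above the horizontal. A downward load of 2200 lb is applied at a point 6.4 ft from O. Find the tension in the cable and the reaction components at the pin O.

ΣM about O: T·sin61°·10 − 2200·6.4 = 0 → T = 14080/(10·0.87462) = 1609.84 ≈ 1610 lb.
ΣF_x = 0: O_x − T·cos61° = 0 → O_x = 1609.84 × 0.48481 = 780.5 lb.
ΣF_y = 0: O_y + T·sin61° − 2200 = 0 → O_y = 2200 − 1609.84 × 0.87462 = 792.0 lb.

T = 1610 lb, O_x = 780.5 lb, O_y = 792.0 lb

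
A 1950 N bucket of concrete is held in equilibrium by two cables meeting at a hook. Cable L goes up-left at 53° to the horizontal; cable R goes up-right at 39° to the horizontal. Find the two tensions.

ΣF_x = 0: −T_L·cos53° + T_R·cos39° = 0 → T_R = 0.774391·T_L.
ΣF_y = 0: T_L·sin53° + T_R·sin39° = 1950.
Substitute: T_L·(0.798636 + 0.774391·0.62932) = 1950 → T_L = 1516.36 ≈ 1516 N.
Then T_R = 0.774391 × 1516.36 = 1174 N.

T_L = 1516 N, T_R = 1174 N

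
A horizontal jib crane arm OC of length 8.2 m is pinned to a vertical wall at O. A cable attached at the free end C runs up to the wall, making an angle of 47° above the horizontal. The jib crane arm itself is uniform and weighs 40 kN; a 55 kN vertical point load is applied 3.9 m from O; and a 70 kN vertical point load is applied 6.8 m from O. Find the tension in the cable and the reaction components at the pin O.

T = 142.5 kN, O_x = 97.17 kN, O_y = 60.79 kN

ΣM about O: T·sin47°·8.2 − 40·4.1 − 55·3.9 − 70·6.8 = 0 → T = 854.5/(8.2·0.731354) = 142.485 ≈ 142.5 kN.
ΣF_x = 0: O_x − T·cos47° = 0 → O_x = 142.485 × 0.681998 = 97.17 kN.
ΣF_y = 0: O_y + T·sin47° − 40 − 55 − 70 = 0 → O_y = 165 − 142.485 × 0.731354 = 60.79 kN.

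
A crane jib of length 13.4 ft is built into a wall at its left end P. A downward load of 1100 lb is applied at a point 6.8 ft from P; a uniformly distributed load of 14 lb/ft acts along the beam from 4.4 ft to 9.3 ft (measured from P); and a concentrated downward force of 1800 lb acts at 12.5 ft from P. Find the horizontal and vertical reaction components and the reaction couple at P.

Resultant of the distributed load: 14 × 4.9 = 68.6 lb at 6.85 ft from P.
ΣF_x = 0: P_x = 0.
ΣF_y = 0: P_y − 1100 − 14·4.9 − 1800 = 0 → P_y = 2969 lb.
ΣM about P: M_P − 1100·6.8 − (14·4.9)·6.85 − 1800·12.5 = 0 → M_P = 30450 lb·ft.

P_x = 0, P_y = 2969 lb, M_P = 30450 lb·ft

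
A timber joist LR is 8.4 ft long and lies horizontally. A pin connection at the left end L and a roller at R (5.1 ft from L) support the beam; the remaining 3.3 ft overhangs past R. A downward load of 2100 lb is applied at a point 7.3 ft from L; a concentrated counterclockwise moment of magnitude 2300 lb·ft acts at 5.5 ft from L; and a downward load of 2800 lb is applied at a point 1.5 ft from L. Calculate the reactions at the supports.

Taking moments about L: R_y·5.1 − 2100·7.3 + 2300 − 2800·1.5 = 0 → R_y = 17230/5.1 = 3378.43 ≈ 3378 lb.
ΣF_y = 0: L_y + 3378.43 − 2100 − 2800 = 0 → L_y = 1522 lb.
ΣF_x = 0: no horizontal applied forces, so L_x = 0.

L_x = 0, L_y = 1522 lb, R_y = 3378 lb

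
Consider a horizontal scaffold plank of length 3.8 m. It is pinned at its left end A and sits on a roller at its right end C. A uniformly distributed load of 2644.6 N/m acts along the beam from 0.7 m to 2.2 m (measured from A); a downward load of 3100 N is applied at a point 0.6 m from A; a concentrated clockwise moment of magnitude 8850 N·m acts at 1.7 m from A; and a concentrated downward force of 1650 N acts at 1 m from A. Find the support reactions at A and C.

Resultant of the distributed load: 2644.6 × 1.5 = 3966.9 N at 1.45 m from A.
Taking moments about A: C_y·3.8 − (2644.6·1.5)·1.45 − 3100·0.6 − 8850 − 1650·1 = 0 → C_y = 18112.005/3.8 = 4766.32 ≈ 4766 N.
ΣF_y = 0: A_y + 4766.32 − 2644.6·1.5 − 3100 − 1650 = 0 → A_y = 3951 N.
ΣF_x = 0: no horizontal applied forces, so A_x = 0.

A_x = 0, A_y = 3951 N, C_y = 4766 N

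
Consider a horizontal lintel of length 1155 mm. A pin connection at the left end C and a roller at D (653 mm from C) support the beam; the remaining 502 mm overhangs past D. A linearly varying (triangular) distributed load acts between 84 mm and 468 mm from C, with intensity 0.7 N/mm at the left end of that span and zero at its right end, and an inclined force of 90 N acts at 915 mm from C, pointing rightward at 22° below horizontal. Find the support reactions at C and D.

C_x = -83.45 N, C_y = 77.24 N, D_y = 90.88 N

Resultant of the triangular load: ½ × 0.7 × 384 = 134.4 N, acting at 212 mm from C (one-third of the span from the peak).
ΣM about C: D_y·653 − (½·0.7·384)·212 − 90·sin22°·915 = 0 → D_y = 59341.7/653 = 90.8755 ≈ 90.88 N.
ΣF_y = 0: C_y + 90.8755 − ½·0.7·384 − 90·sin22° = 0 → C_y = 77.24 N.
ΣF_x = 0: C_x + 90·cos22° = 0 → C_x = -83.45 N.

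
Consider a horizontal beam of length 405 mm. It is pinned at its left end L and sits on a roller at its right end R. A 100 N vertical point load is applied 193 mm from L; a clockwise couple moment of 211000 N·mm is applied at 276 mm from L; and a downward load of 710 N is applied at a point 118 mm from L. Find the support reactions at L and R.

L_x = 0, L_y = 34.49 N, R_y = 775.5 N

ΣM about L: R_y·405 − 100·193 − 211000 − 710·118 = 0 → R_y = 314080/405 = 775.506 ≈ 775.5 N.
ΣF_y = 0: L_y + 775.506 − 100 − 710 = 0 → L_y = 34.49 N.
ΣF_x = 0: no horizontal applied forces, so L_x = 0.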